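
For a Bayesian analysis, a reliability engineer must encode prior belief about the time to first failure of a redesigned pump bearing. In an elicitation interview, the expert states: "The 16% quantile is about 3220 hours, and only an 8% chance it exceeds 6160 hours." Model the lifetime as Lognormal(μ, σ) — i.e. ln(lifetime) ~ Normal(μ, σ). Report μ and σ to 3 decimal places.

If T ~ Lognormal(μ,σ) then ln T ~ Normal(μ,σ), so the p-quantile of ln T is μ + z_p·σ.
ln(3220) = 8.077 and ln(6160) = 8.726; z_{0.16} = -0.9945, z_{0.92} = 1.405.
σ = (8.726 − 8.077)/(1.405 − (-0.9945)) = 0.270.
μ = 8.077 − (-0.9945)·0.270 = 8.346.

μ ≈ 8.346, σ ≈ 0.270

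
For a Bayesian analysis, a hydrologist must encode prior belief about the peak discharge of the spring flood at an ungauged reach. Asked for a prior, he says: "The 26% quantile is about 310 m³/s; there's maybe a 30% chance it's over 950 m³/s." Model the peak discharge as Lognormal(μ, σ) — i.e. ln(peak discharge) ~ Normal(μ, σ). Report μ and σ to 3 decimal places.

μ ≈ 6.354, σ ≈ 0.959

If T ~ Lognormal(μ,σ) then ln T ~ Normal(μ,σ), so the p-quantile of ln T is μ + z_p·σ.
ln(310) = 5.737 and ln(950) = 6.856; z_{0.26} = -0.6433, z_{0.7} = 0.5244.
σ = (6.856 − 5.737)/(0.5244 − (-0.6433)) = 0.959.
μ = 5.737 − (-0.6433)·0.959 = 6.354.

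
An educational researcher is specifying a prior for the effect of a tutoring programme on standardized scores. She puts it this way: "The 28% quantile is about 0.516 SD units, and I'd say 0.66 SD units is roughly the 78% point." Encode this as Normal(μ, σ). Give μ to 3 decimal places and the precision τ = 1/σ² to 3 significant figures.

The p-quantile of Normal(μ,σ) is μ + z_p·σ, with z_{0.28} = -0.5828 and z_{0.78} = 0.7722.
Eliminate σ: μ = (z₂·x₁ − z₁·x₂)/(z₂ − z₁) = (0.7722·0.516 − (-0.5828)·0.66)/1.355 = 0.578.
Then σ = (x₂ − x₁)/(z₂ − z₁) = (0.66 − 0.516)/1.355 = 0.106.
Precision τ = 1/σ² = 1/0.1063² = 88.5.

μ = 0.578, τ = 88.5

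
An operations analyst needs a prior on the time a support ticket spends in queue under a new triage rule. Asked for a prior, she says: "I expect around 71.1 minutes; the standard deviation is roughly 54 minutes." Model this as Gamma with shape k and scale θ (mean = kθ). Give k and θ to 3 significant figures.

For Gamma(k, scale θ): mean = kθ, variance = kθ², so CV = 1/√k.
CV = SD/mean = 54/71.1 = 0.7595, hence k = 1/CV² = 1.73.
Then θ = mean/k = 71.1/1.73 = 41.

k ≈ 1.73, θ ≈ 41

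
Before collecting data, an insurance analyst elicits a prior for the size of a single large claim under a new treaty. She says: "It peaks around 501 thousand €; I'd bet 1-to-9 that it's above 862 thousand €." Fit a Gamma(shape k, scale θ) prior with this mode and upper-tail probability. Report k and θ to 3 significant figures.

Gamma(k,θ) with k>1 has mode (k−1)θ, so θ = 501/(k−1).
Need P(X < 862) = 0.9 with θ tied to k this way. Start at k = 2, θ = 501: P(X<862) ≈ 0.513.
Too low — raise k to concentrate. Iterating converges to k ≈ 7.44.
Then θ = 501/(7.44−1) ≈ 77.8.

k ≈ 7.44, θ ≈ 77.8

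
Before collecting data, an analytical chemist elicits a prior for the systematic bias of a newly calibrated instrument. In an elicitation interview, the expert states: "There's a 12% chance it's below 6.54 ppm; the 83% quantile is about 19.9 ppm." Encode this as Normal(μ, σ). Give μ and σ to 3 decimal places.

μ = 13.913, σ = 6.275

For Normal(μ,σ), the p-quantile is μ + z_p·σ. Here z_{0.12} = -1.175, z_{0.83} = 0.9542.
So 6.54 = μ − 1.175σ and 19.9 = μ + 0.9542σ.
Subtracting: σ = (19.9 − 6.54)/(0.9542 − (-1.175)) = 6.275.
Then μ = 6.54 − (-1.175)·6.275 = 13.913.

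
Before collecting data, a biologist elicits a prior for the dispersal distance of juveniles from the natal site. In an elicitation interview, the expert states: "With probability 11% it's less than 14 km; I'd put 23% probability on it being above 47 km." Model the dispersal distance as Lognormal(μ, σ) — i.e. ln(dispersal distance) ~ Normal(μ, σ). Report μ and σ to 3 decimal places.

μ ≈ 3.395, σ ≈ 0.616

If T ~ Lognormal(μ,σ) then ln T ~ Normal(μ,σ), so the p-quantile of ln T is μ + z_p·σ.
ln(14) = 2.639 and ln(47) = 3.85; z_{0.11} = -1.227, z_{0.77} = 0.7388.
σ = (3.85 − 2.639)/(0.7388 − (-1.227)) = 0.616.
μ = 2.639 − (-1.227)·0.616 = 3.395.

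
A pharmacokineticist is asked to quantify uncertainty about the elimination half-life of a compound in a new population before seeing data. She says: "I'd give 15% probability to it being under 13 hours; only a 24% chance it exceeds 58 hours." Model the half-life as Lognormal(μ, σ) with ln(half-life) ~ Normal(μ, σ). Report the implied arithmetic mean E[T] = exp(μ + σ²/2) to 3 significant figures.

E[T] ≈ 45.7 hours

If T ~ Lognormal(μ,σ) then ln T ~ Normal(μ,σ), so the p-quantile of ln T is μ + z_p·σ.
ln(13) = 2.565 and ln(58) = 4.06; z_{0.15} = -1.036, z_{0.76} = 0.7063.
σ = (4.06 − 2.565)/(0.7063 − (-1.036)) = 0.858.
μ = 2.565 − (-1.036)·0.858 = 3.454.
E[T] = exp(μ + σ²/2) = exp(3.454 + 0.3682) = 45.7 hours.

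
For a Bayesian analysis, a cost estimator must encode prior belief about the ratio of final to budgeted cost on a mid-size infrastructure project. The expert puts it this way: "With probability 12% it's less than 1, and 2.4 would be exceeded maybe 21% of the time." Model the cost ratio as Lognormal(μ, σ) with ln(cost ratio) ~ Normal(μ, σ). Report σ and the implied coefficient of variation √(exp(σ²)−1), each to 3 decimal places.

If T ~ Lognormal(μ,σ) then ln T ~ Normal(μ,σ), so the p-quantile of ln T is μ + z_p·σ.
ln(1) = 0 and ln(2.4) = 0.8755; z_{0.12} = -1.175, z_{0.79} = 0.8064.
σ = (0.8755 − 0)/(0.8064 − (-1.175)) = 0.442.
μ = 0 − (-1.175)·0.442 = 0.519.
CV = √(exp(σ²)−1) = √(exp(0.1952)−1) = 0.464.

σ ≈ 0.442, CV ≈ 0.464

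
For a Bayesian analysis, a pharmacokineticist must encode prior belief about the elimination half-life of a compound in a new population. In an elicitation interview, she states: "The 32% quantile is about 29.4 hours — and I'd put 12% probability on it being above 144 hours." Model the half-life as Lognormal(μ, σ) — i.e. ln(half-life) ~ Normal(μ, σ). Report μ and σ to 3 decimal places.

μ ≈ 3.833, σ ≈ 0.967

If T ~ Lognormal(μ,σ) then ln T ~ Normal(μ,σ), so the p-quantile of ln T is μ + z_p·σ.
ln(29.4) = 3.381 and ln(144) = 4.97; z_{0.32} = -0.4677, z_{0.88} = 1.175.
σ = (4.97 − 3.381)/(1.175 − (-0.4677)) = 0.967.
μ = 3.381 − (-0.4677)·0.967 = 3.833.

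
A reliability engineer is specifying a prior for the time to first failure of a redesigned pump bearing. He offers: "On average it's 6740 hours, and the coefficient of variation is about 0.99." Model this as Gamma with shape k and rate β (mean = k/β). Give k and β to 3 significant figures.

For Gamma(k, rate β): mean = k/β, variance = k/β², so CV = 1/√k.
CV = 0.99, hence k = 1/CV² = 1.02.
Then β = k/mean = 1.02/6740 = 0.000151.

k ≈ 1.02, β ≈ 0.000151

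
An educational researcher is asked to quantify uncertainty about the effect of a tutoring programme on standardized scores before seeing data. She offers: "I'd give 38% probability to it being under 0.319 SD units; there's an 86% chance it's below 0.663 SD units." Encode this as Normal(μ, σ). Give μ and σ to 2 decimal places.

μ = 0.39, σ = 0.25

For Normal(μ,σ), the p-quantile is μ + z_p·σ. Here z_{0.38} = -0.3055, z_{0.86} = 1.08.
So 0.319 = μ − 0.3055σ and 0.663 = μ + 1.08σ.
Subtracting: σ = (0.663 − 0.319)/(1.08 − (-0.3055)) = 0.25.
Then μ = 0.319 − (-0.3055)·0.25 = 0.39.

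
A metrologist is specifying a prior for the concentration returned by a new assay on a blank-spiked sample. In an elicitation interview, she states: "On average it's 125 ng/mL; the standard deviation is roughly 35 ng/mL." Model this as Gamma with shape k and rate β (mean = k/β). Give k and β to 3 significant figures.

k ≈ 12.8, β ≈ 0.102

For Gamma(k, rate β): mean = k/β, variance = k/β², so CV = 1/√k.
CV = SD/mean = 35/125 = 0.28, hence k = 1/CV² = 12.8.
Then β = k/mean = 12.8/125 = 0.102.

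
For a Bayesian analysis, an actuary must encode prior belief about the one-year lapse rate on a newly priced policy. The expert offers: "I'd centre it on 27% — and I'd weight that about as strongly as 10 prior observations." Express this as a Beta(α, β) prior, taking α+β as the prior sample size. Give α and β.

Under the effective-sample-size interpretation, Beta(α, β) has prior mean α/(α+β) and prior sample size α+β.
So α+β = 10 and α/(α+β) = 0.27, giving α = 0.27·10 = 2.7 and β = 10 − 2.7 = 7.3.

α = 2.7, β = 7.3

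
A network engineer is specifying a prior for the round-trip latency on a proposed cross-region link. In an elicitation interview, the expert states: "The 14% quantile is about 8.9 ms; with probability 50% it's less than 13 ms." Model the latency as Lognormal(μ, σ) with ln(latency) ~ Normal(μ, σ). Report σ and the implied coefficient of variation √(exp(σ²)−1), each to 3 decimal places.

σ ≈ 0.351, CV ≈ 0.362

If T ~ Lognormal(μ,σ) then ln T ~ Normal(μ,σ), so the p-quantile of ln T is μ + z_p·σ.
ln(8.9) = 2.186 and ln(13) = 2.565; z_{0.14} = -1.08, z_{0.5} = 0.
σ = (2.565 − 2.186)/(0 − (-1.08)) = 0.351.
μ = 2.186 − (-1.08)·0.351 = 2.565.
CV = √(exp(σ²)−1) = √(exp(0.1230)−1) = 0.362.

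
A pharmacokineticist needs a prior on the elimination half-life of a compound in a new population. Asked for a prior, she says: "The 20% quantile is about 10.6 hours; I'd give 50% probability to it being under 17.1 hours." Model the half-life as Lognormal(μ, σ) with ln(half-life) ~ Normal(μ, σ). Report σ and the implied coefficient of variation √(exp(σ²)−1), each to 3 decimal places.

If T ~ Lognormal(μ,σ) then ln T ~ Normal(μ,σ), so the p-quantile of ln T is μ + z_p·σ.
ln(10.6) = 2.361 and ln(17.1) = 2.839; z_{0.2} = -0.8416, z_{0.5} = 0.
σ = (2.839 − 2.361)/(0 − (-0.8416)) = 0.568.
μ = 2.361 − (-0.8416)·0.568 = 2.839.
CV = √(exp(σ²)−1) = √(exp(0.3229)−1) = 0.617.

σ ≈ 0.568, CV ≈ 0.617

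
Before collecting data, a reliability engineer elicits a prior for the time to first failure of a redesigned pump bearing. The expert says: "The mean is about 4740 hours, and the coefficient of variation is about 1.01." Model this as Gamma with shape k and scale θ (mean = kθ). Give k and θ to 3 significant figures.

For Gamma(k, scale θ): mean = kθ, variance = kθ², so CV = 1/√k.
CV = 1.01, hence k = 1/CV² = 0.98.
Then θ = mean/k = 4740/0.98 = 4840.

k ≈ 0.98, θ ≈ 4840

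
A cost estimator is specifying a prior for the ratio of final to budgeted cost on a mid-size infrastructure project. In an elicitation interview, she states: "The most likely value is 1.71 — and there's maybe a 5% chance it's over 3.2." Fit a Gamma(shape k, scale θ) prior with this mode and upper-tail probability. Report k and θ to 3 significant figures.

Gamma(k,θ) with k>1 has mode (k−1)θ, so θ = 1.71/(k−1).
Need P(X < 3.2) = 0.95 with θ tied to k this way. Start at k = 2, θ = 1.71: P(X<3.2) ≈ 0.558.
Too low — raise k to concentrate. Iterating converges to k ≈ 8.08.
Then θ = 1.71/(8.08−1) ≈ 0.241.

k ≈ 8.08, θ ≈ 0.241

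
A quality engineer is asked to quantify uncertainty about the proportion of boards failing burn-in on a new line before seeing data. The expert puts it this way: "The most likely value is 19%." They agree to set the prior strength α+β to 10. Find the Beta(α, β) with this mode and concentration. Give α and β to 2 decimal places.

α = 2.52, β = 7.48

For α,β > 1 the Beta mode is (α−1)/(α+β−2). With α+β = 10, the mode is (α−1)/8.
Set (α−1)/8 = 0.19 → α = 1 + 0.19·8 = 2.52.
β = 10 − α = 7.48.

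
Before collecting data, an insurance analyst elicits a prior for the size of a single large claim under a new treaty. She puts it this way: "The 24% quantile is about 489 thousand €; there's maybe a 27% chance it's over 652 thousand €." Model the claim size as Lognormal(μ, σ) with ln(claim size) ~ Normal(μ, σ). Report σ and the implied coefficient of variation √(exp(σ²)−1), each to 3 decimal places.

If T ~ Lognormal(μ,σ) then ln T ~ Normal(μ,σ), so the p-quantile of ln T is μ + z_p·σ.
ln(489) = 6.192 and ln(652) = 6.48; z_{0.24} = -0.7063, z_{0.73} = 0.6128.
σ = (6.48 − 6.192)/(0.6128 − (-0.7063)) = 0.218.
μ = 6.192 − (-0.7063)·0.218 = 6.346.
CV = √(exp(σ²)−1) = √(exp(0.0476)−1) = 0.221.

σ ≈ 0.218, CV ≈ 0.221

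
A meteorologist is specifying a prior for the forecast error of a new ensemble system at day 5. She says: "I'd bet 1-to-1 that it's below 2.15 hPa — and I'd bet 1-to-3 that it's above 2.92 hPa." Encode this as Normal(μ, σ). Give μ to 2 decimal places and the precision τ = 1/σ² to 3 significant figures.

μ = 2.15, τ = 0.767

For Normal(μ,σ), the p-quantile is μ + z_p·σ. Here z_{0.5} = 0, z_{0.75} = 0.6745.
So 2.15 = μ + 0σ and 2.92 = μ + 0.6745σ.
Subtracting: σ = (2.92 − 2.15)/(0.6745 − (0)) = 1.14.
Then μ = 2.15 − (0)·1.14 = 2.15.
Precision τ = 1/σ² = 1/1.142² = 0.767.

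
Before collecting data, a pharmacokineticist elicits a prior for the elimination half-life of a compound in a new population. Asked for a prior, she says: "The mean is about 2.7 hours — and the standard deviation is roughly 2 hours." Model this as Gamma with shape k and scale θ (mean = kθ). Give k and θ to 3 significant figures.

For Gamma(k, scale θ): mean = kθ, variance = kθ², so CV = 1/√k.
CV = SD/mean = 2/2.7 = 0.7407, hence k = 1/CV² = 1.82.
Then θ = mean/k = 2.7/1.82 = 1.48.

k ≈ 1.82, θ ≈ 1.48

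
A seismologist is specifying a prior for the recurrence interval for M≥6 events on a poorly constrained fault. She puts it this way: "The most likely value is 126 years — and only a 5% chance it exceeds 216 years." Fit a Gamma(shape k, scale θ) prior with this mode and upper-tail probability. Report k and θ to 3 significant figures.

Gamma(k,θ) with k>1 has mode (k−1)θ, so θ = 126/(k−1).
Need P(X < 216) = 0.95 with θ tied to k this way. Start at k = 2, θ = 126: P(X<216) ≈ 0.511.
Too low — raise k to concentrate. Iterating converges to k ≈ 10.6.
Then θ = 126/(10.6−1) ≈ 13.1.

k ≈ 10.6, θ ≈ 13.1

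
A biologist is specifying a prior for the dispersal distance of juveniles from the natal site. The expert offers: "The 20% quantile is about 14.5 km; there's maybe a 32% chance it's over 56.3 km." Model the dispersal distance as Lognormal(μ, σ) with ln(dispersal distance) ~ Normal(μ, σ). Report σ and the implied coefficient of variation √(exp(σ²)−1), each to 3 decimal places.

σ ≈ 1.036, CV ≈ 1.388

If T ~ Lognormal(μ,σ) then ln T ~ Normal(μ,σ), so the p-quantile of ln T is μ + z_p·σ.
ln(14.5) = 2.674 and ln(56.3) = 4.031; z_{0.2} = -0.8416, z_{0.68} = 0.4677.
σ = (4.031 − 2.674)/(0.4677 − (-0.8416)) = 1.036.
μ = 2.674 − (-0.8416)·1.036 = 3.546.
CV = √(exp(σ²)−1) = √(exp(1.0734)−1) = 1.388.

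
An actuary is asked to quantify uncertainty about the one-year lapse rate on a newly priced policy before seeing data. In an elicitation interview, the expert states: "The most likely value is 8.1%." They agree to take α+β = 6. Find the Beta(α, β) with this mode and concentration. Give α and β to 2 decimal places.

For α,β > 1 the Beta mode is (α−1)/(α+β−2). With α+β = 6, the mode is (α−1)/4.
Set (α−1)/4 = 0.081 → α = 1 + 0.081·4 = 1.32.
β = 6 − α = 4.68.

α = 1.32, β = 4.68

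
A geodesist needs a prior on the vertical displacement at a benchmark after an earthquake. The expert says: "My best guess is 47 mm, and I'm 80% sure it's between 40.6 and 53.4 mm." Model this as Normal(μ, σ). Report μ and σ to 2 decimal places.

μ = 47.00, σ = 4.99

A symmetric 80% interval runs μ ± z·σ with z = 1.282.
Half-width = 6.4, so σ = 6.4/1.282 = 4.99.
μ is the stated best guess, 47.00.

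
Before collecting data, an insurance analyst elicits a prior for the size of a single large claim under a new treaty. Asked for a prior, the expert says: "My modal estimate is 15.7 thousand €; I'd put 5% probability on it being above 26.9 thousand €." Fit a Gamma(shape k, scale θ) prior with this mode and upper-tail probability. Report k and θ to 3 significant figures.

k ≈ 10.6, θ ≈ 1.63

Gamma(k,θ) with k>1 has mode (k−1)θ, so θ = 15.7/(k−1).
Need P(X < 26.9) = 0.95 with θ tied to k this way. Start at k = 2, θ = 15.7: P(X<26.9) ≈ 0.511.
Too low — raise k to concentrate. Iterating converges to k ≈ 10.6.
Then θ = 15.7/(10.6−1) ≈ 1.63.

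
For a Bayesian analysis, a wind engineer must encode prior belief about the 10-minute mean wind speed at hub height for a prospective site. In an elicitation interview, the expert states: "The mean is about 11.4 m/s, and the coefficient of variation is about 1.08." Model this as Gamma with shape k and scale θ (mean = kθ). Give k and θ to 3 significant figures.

k ≈ 0.857, θ ≈ 13.3

For Gamma(k, scale θ): mean = kθ, variance = kθ², so CV = 1/√k.
CV = 1.08, hence k = 1/CV² = 0.857.
Then θ = mean/k = 11.4/0.857 = 13.3.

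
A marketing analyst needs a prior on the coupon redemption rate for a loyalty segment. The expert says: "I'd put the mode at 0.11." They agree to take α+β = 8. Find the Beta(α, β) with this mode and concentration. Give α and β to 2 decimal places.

For α,β > 1 the Beta mode is (α−1)/(α+β−2). With α+β = 8, the mode is (α−1)/6.
Set (α−1)/6 = 0.11 → α = 1 + 0.11·6 = 1.66.
β = 8 − α = 6.34.

α = 1.66, β = 6.34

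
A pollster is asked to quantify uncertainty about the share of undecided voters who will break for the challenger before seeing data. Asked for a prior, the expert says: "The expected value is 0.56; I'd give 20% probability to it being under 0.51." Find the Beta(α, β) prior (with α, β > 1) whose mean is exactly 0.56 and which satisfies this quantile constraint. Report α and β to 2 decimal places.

α ≈ 38.91, β ≈ 30.57

With mean 0.56 fixed, write α = 0.56s, β = 0.44s where s = α+β.
Need P(θ < 0.51) = 0.2 under Beta(0.56s, 0.44s). Normal approximation: (q−m)/√(m(1−m)/s) ≈ z_{0.2} = -0.842, so s ≈ 0.56·0.44·(-0.842)²/(0.51−0.56)² = 69.8.
At s = 69.8: P(θ<0.51) ≈ 0.199. Adjusting to match 0.2 gives s ≈ 69.48.
So α = 0.56·69.48 ≈ 38.91, β = 0.44·69.48 ≈ 30.57.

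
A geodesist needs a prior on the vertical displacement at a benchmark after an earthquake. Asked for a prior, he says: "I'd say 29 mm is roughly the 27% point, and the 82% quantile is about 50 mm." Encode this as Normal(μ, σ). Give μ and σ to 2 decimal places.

μ = 37.42, σ = 13.74

For Normal(μ,σ), the p-quantile is μ + z_p·σ. Here z_{0.27} = -0.6128, z_{0.82} = 0.9154.
So 29 = μ − 0.6128σ and 50 = μ + 0.9154σ.
Subtracting: σ = (50 − 29)/(0.9154 − (-0.6128)) = 13.74.
Then μ = 29 − (-0.6128)·13.74 = 37.42.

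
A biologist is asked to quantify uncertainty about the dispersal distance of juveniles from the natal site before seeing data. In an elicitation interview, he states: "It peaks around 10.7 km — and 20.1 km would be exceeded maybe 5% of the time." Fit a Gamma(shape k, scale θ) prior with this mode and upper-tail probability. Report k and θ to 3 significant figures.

k ≈ 8, θ ≈ 1.53

Gamma(k,θ) with k>1 has mode (k−1)θ, so θ = 10.7/(k−1).
Need P(X < 20.1) = 0.95 with θ tied to k this way. Start at k = 2, θ = 10.7: P(X<20.1) ≈ 0.560.
Too low — raise k to concentrate. Iterating converges to k ≈ 8.
Then θ = 10.7/(8−1) ≈ 1.53.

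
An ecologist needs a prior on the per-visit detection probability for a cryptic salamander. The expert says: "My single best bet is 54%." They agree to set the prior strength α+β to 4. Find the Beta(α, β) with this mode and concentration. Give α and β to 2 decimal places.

For α,β > 1 the Beta mode is (α−1)/(α+β−2). With α+β = 4, the mode is (α−1)/2.
Set (α−1)/2 = 0.54 → α = 1 + 0.54·2 = 2.08.
β = 4 − α = 1.92.

α = 2.08, β = 1.92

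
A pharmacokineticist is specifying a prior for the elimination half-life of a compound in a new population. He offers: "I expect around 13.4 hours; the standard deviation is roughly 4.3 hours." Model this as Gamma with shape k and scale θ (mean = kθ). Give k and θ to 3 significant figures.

For Gamma(k, scale θ): mean = kθ, variance = kθ², so CV = 1/√k.
CV = SD/mean = 4.3/13.4 = 0.3209, hence k = 1/CV² = 9.71.
Then θ = mean/k = 13.4/9.71 = 1.38.

k ≈ 9.71, θ ≈ 1.38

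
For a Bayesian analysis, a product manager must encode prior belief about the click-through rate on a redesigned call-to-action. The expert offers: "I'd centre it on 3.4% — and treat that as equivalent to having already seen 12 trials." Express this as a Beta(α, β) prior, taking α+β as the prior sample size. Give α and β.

α = 0.408, β = 11.592

Under the effective-sample-size interpretation, Beta(α, β) has prior mean α/(α+β) and prior sample size α+β.
So α+β = 12 and α/(α+β) = 0.034, giving α = 0.034·12 = 0.408 and β = 12 − 0.408 = 11.592.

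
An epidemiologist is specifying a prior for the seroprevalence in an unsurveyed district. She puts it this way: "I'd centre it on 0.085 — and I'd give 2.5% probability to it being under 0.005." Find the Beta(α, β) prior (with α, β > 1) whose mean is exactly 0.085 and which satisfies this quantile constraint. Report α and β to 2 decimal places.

α ≈ 1.32, β ≈ 14.25

With mean 0.085 fixed, write α = 0.085s, β = 0.915s where s = α+β.
Need P(θ < 0.005) = 0.025 under Beta(0.085s, 0.915s). Normal approximation: (q−m)/√(m(1−m)/s) ≈ z_{0.025} = -1.96, so s ≈ 0.085·0.915·(-1.96)²/(0.005−0.085)² = 46.7.
At s = 46.7: P(θ<0.005) ≈ 0.000. Adjusting to match 0.025 gives s ≈ 15.58.
So α = 0.085·15.58 ≈ 1.32, β = 0.915·15.58 ≈ 14.25.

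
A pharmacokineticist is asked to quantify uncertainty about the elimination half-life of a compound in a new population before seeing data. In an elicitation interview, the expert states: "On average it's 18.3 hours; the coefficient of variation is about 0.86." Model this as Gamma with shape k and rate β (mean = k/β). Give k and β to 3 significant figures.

For Gamma(k, rate β): mean = k/β, variance = k/β², so CV = 1/√k.
CV = 0.86, hence k = 1/CV² = 1.35.
Then β = k/mean = 1.35/18.3 = 0.0739.

k ≈ 1.35, β ≈ 0.0739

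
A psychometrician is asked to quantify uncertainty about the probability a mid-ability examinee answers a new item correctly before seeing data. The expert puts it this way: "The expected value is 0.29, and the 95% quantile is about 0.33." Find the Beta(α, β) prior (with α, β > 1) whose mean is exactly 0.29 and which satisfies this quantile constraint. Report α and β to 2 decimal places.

With mean 0.29 fixed, write α = 0.29s, β = 0.71s where s = α+β.
Need P(θ < 0.33) = 0.95 under Beta(0.29s, 0.71s). Normal approximation: (q−m)/√(m(1−m)/s) ≈ z_{0.95} = 1.64, so s ≈ 0.29·0.71·(1.64)²/(0.33−0.29)² = 348.2.
At s = 348.2: P(θ<0.33) ≈ 0.947. Adjusting to match 0.95 gives s ≈ 359.00.
So α = 0.29·359.00 ≈ 104.11, β = 0.71·359.00 ≈ 254.89.

α ≈ 104.11, β ≈ 254.89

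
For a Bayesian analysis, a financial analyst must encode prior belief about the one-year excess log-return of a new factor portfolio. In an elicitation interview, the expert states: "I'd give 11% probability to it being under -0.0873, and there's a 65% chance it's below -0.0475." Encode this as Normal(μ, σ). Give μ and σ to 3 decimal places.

For Normal(μ,σ), the p-quantile is μ + z_p·σ. Here z_{0.11} = -1.227, z_{0.65} = 0.3853.
So -0.0873 = μ − 1.227σ and -0.0475 = μ + 0.3853σ.
Subtracting: σ = (-0.0475 − -0.0873)/(0.3853 − (-1.227)) = 0.025.
Then μ = -0.0873 − (-1.227)·0.025 = -0.057.

μ = -0.057, σ = 0.025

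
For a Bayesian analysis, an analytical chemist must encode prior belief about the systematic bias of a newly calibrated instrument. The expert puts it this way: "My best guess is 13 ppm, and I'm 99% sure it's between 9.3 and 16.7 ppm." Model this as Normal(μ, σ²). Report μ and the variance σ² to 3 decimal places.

μ = 13.000, σ² = 2.063

A symmetric 99% interval runs μ ± z·σ with z = 2.576.
Half-width = 3.7, so σ = 3.7/2.576 = 1.4364 and σ² = 2.063.
μ is the stated best guess, 13.000.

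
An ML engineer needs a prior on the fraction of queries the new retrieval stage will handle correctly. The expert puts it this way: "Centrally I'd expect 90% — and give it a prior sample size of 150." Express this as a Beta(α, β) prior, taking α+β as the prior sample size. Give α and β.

α = 135, β = 15

Under the effective-sample-size interpretation, Beta(α, β) has prior mean α/(α+β) and prior sample size α+β.
So α+β = 150 and α/(α+β) = 0.9, giving α = 0.9·150 = 135 and β = 150 − 135 = 15.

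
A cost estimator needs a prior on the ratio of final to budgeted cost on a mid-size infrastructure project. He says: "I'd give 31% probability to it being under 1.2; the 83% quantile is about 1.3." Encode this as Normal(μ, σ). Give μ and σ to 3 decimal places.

For Normal(μ,σ), the p-quantile is μ + z_p·σ. Here z_{0.31} = -0.4959, z_{0.83} = 0.9542.
So 1.2 = μ − 0.4959σ and 1.3 = μ + 0.9542σ.
Subtracting: σ = (1.3 − 1.2)/(0.9542 − (-0.4959)) = 0.069.
Then μ = 1.2 − (-0.4959)·0.069 = 1.234.

μ = 1.234, σ = 0.069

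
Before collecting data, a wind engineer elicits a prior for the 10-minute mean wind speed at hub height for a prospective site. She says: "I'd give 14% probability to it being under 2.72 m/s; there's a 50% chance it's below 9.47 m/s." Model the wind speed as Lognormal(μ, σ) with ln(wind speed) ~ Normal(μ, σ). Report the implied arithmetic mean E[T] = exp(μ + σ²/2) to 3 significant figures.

E[T] ≈ 18.4 m/s

If T ~ Lognormal(μ,σ) then ln T ~ Normal(μ,σ), so the p-quantile of ln T is μ + z_p·σ.
ln(2.72) = 1.001 and ln(9.47) = 2.248; z_{0.14} = -1.08, z_{0.5} = 0.
σ = (2.248 − 1.001)/(0 − (-1.08)) = 1.155.
μ = 1.001 − (-1.08)·1.155 = 2.248.
E[T] = exp(μ + σ²/2) = exp(2.248 + 0.6667) = 18.4 m/s.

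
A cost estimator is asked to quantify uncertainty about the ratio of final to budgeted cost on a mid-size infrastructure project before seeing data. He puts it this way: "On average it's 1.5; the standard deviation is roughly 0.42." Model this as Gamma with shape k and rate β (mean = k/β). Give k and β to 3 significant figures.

k ≈ 12.8, β ≈ 8.5

For Gamma(k, rate β): mean = k/β, variance = k/β², so CV = 1/√k.
CV = SD/mean = 0.42/1.5 = 0.28, hence k = 1/CV² = 12.8.
Then β = k/mean = 12.8/1.5 = 8.5.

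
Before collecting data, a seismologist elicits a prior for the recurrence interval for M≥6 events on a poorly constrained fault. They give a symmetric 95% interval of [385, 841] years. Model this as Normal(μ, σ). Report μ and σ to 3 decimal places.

A symmetric 95% interval runs μ ± z·σ with z = 1.96.
Half-width = 228, so σ = 228/1.96 = 116.329.
μ is the interval midpoint, 613.000.

μ = 613.000, σ = 116.329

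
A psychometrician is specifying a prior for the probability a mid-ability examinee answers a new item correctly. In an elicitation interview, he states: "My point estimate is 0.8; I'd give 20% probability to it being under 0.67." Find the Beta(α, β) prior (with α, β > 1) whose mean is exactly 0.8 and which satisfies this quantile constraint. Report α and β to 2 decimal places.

With mean 0.8 fixed, write α = 0.8s, β = 0.2s where s = α+β.
Need P(θ < 0.67) = 0.2 under Beta(0.8s, 0.2s). Normal approximation: (q−m)/√(m(1−m)/s) ≈ z_{0.2} = -0.842, so s ≈ 0.8·0.2·(-0.842)²/(0.67−0.8)² = 6.7.
At s = 6.7: P(θ<0.67) ≈ 0.181. Adjusting to match 0.2 gives s ≈ 5.12.
So α = 0.8·5.12 ≈ 4.10, β = 0.2·5.12 ≈ 1.02.

α ≈ 4.10, β ≈ 1.02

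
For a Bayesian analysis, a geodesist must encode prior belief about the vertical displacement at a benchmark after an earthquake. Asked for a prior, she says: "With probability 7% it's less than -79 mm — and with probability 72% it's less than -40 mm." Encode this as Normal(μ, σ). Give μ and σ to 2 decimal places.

μ = -51.04, σ = 18.94

For Normal(μ,σ), the p-quantile is μ + z_p·σ. Here z_{0.07} = -1.476, z_{0.72} = 0.5828.
So -79 = μ − 1.476σ and -40 = μ + 0.5828σ.
Subtracting: σ = (-40 − -79)/(0.5828 − (-1.476)) = 18.94.
Then μ = -79 − (-1.476)·18.94 = -51.04.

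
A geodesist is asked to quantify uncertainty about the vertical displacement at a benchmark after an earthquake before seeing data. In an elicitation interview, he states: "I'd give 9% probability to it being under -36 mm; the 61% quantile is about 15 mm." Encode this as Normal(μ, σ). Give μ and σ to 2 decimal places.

μ = 6.21, σ = 31.48

The p-quantile of Normal(μ,σ) is μ + z_p·σ, with z_{0.09} = -1.341 and z_{0.61} = 0.2793.
Eliminate σ: μ = (z₂·x₁ − z₁·x₂)/(z₂ − z₁) = (0.2793·-36 − (-1.341)·15)/1.62 = 6.21.
Then σ = (x₂ − x₁)/(z₂ − z₁) = (15 − -36)/1.62 = 31.48.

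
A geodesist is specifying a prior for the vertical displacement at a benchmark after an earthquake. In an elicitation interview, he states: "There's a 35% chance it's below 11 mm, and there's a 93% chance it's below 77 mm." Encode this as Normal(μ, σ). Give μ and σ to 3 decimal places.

For Normal(μ,σ), the p-quantile is μ + z_p·σ. Here z_{0.35} = -0.3853, z_{0.93} = 1.476.
So 11 = μ − 0.3853σ and 77 = μ + 1.476σ.
Subtracting: σ = (77 − 11)/(1.476 − (-0.3853)) = 35.463.
Then μ = 11 − (-0.3853)·35.463 = 24.664.

μ = 24.664, σ = 35.463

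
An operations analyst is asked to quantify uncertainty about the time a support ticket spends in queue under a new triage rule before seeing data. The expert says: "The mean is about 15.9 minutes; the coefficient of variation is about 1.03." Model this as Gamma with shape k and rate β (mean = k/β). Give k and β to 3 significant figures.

k ≈ 0.943, β ≈ 0.0593

For Gamma(k, rate β): mean = k/β, variance = k/β², so CV = 1/√k.
CV = 1.03, hence k = 1/CV² = 0.943.
Then β = k/mean = 0.943/15.9 = 0.0593.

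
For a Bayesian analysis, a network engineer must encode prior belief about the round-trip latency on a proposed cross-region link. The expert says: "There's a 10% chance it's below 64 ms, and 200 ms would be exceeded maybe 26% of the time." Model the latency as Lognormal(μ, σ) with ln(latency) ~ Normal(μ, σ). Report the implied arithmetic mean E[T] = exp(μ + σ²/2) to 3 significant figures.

E[T] ≈ 163 ms

If T ~ Lognormal(μ,σ) then ln T ~ Normal(μ,σ), so the p-quantile of ln T is μ + z_p·σ.
ln(64) = 4.159 and ln(200) = 5.298; z_{0.1} = -1.282, z_{0.74} = 0.6433.
σ = (5.298 − 4.159)/(0.6433 − (-1.282)) = 0.592.
μ = 4.159 − (-1.282)·0.592 = 4.917.
E[T] = exp(μ + σ²/2) = exp(4.917 + 0.1752) = 163 ms.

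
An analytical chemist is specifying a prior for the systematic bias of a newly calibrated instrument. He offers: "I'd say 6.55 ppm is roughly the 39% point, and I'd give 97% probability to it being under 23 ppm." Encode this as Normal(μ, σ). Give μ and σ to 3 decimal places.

μ = 8.677, σ = 7.615

For Normal(μ,σ), the p-quantile is μ + z_p·σ. Here z_{0.39} = -0.2793, z_{0.97} = 1.881.
So 6.55 = μ − 0.2793σ and 23 = μ + 1.881σ.
Subtracting: σ = (23 − 6.55)/(1.881 − (-0.2793)) = 7.615.
Then μ = 6.55 − (-0.2793)·7.615 = 8.677.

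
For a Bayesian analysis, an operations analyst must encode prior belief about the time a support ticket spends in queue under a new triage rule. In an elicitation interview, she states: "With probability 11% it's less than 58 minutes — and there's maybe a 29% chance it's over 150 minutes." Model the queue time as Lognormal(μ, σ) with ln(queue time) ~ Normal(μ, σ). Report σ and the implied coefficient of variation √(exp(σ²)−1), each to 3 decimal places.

σ ≈ 0.534, CV ≈ 0.574

If T ~ Lognormal(μ,σ) then ln T ~ Normal(μ,σ), so the p-quantile of ln T is μ + z_p·σ.
ln(58) = 4.06 and ln(150) = 5.011; z_{0.11} = -1.227, z_{0.71} = 0.5534.
σ = (5.011 − 4.06)/(0.5534 − (-1.227)) = 0.534.
μ = 4.06 − (-1.227)·0.534 = 4.715.
CV = √(exp(σ²)−1) = √(exp(0.2850)−1) = 0.574.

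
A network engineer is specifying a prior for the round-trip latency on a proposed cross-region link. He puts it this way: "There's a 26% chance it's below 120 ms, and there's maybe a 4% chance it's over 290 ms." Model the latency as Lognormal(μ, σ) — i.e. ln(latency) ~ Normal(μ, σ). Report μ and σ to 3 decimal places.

μ ≈ 5.025, σ ≈ 0.369

If T ~ Lognormal(μ,σ) then ln T ~ Normal(μ,σ), so the p-quantile of ln T is μ + z_p·σ.
ln(120) = 4.787 and ln(290) = 5.67; z_{0.26} = -0.6433, z_{0.96} = 1.751.
σ = (5.67 − 4.787)/(1.751 − (-0.6433)) = 0.369.
μ = 4.787 − (-0.6433)·0.369 = 5.025.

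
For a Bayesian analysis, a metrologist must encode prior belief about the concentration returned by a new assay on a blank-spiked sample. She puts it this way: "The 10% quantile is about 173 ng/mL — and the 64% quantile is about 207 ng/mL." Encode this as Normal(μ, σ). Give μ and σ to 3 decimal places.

μ = 199.569, σ = 20.732

The p-quantile of Normal(μ,σ) is μ + z_p·σ, with z_{0.1} = -1.282 and z_{0.64} = 0.3585.
Eliminate σ: μ = (z₂·x₁ − z₁·x₂)/(z₂ − z₁) = (0.3585·173 − (-1.282)·207)/1.64 = 199.569.
Then σ = (x₂ − x₁)/(z₂ − z₁) = (207 − 173)/1.64 = 20.732.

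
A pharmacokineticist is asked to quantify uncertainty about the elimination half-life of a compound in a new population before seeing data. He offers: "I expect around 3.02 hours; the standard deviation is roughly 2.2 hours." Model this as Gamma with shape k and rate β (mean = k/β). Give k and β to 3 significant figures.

k ≈ 1.88, β ≈ 0.624

For Gamma(k, rate β): mean = k/β, variance = k/β², so CV = 1/√k.
CV = SD/mean = 2.2/3.02 = 0.7285, hence k = 1/CV² = 1.88.
Then β = k/mean = 1.88/3.02 = 0.624.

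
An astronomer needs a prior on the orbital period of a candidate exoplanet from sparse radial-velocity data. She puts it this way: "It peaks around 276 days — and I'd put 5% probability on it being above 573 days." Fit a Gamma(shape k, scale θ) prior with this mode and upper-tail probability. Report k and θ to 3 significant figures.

Gamma(k,θ) with k>1 has mode (k−1)θ, so θ = 276/(k−1).
Need P(X < 573) = 0.95 with θ tied to k this way. Start at k = 2, θ = 276: P(X<573) ≈ 0.614.
Too low — raise k to concentrate. Iterating converges to k ≈ 6.18.
Then θ = 276/(6.18−1) ≈ 53.3.

k ≈ 6.18, θ ≈ 53.3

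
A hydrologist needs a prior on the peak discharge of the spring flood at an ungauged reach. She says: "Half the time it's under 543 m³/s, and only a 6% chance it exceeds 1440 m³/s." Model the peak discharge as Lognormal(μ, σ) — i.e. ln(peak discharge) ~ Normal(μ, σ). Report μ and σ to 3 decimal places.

μ ≈ 6.297, σ ≈ 0.627

If T ~ Lognormal(μ,σ) then ln T ~ Normal(μ,σ), so the p-quantile of ln T is μ + z_p·σ.
ln(543) = 6.297 and ln(1440) = 7.272; z_{0.5} = 0, z_{0.94} = 1.555.
σ = (7.272 − 6.297)/(1.555 − (0)) = 0.627.
μ = 6.297 − (0)·0.627 = 6.297.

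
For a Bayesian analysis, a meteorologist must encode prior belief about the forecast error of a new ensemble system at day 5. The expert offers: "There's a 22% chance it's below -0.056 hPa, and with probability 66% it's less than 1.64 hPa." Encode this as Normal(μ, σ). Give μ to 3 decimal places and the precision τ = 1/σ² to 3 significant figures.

The p-quantile of Normal(μ,σ) is μ + z_p·σ, with z_{0.22} = -0.7722 and z_{0.66} = 0.4125.
Eliminate σ: μ = (z₂·x₁ − z₁·x₂)/(z₂ − z₁) = (0.4125·-0.056 − (-0.7722)·1.64)/1.185 = 1.050.
Then σ = (x₂ − x₁)/(z₂ − z₁) = (1.64 − -0.056)/1.185 = 1.432.
Precision τ = 1/σ² = 1/1.432² = 0.488.

μ = 1.050, τ = 0.488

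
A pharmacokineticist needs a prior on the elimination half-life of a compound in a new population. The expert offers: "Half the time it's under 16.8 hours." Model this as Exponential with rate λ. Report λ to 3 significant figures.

λ ≈ 0.0413

Exponential median = ln 2 / λ, so λ = ln 2 / 16.8 = 0.0413.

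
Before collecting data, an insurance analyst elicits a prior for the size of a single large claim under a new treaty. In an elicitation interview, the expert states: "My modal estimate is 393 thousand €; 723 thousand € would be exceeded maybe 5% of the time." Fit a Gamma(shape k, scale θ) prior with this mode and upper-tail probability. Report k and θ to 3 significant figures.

Gamma(k,θ) with k>1 has mode (k−1)θ, so θ = 393/(k−1).
Need P(X < 723) = 0.95 with θ tied to k this way. Start at k = 2, θ = 393: P(X<723) ≈ 0.549.
Too low — raise k to concentrate. Iterating converges to k ≈ 8.49.
Then θ = 393/(8.49−1) ≈ 52.5.

k ≈ 8.49, θ ≈ 52.5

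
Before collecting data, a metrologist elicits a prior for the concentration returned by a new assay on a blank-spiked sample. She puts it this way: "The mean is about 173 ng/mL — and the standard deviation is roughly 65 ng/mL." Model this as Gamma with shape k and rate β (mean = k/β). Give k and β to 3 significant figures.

For Gamma(k, rate β): mean = k/β, variance = k/β², so CV = 1/√k.
CV = SD/mean = 65/173 = 0.3757, hence k = 1/CV² = 7.08.
Then β = k/mean = 7.08/173 = 0.0409.

k ≈ 7.08, β ≈ 0.0409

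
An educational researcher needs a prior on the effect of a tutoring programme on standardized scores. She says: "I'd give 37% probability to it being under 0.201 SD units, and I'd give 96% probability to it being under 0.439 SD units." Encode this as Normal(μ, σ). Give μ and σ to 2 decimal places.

The p-quantile of Normal(μ,σ) is μ + z_p·σ, with z_{0.37} = -0.3319 and z_{0.96} = 1.751.
Eliminate σ: μ = (z₂·x₁ − z₁·x₂)/(z₂ − z₁) = (1.751·0.201 − (-0.3319)·0.439)/2.083 = 0.24.
Then σ = (x₂ − x₁)/(z₂ − z₁) = (0.439 − 0.201)/2.083 = 0.11.

μ = 0.24, σ = 0.11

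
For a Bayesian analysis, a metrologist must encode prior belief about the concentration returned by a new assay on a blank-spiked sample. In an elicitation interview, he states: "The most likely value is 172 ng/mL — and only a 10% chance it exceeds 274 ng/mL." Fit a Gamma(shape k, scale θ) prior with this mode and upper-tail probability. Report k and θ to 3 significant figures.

Gamma(k,θ) with k>1 has mode (k−1)θ, so θ = 172/(k−1).
Need P(X < 274) = 0.9 with θ tied to k this way. Start at k = 2, θ = 172: P(X<274) ≈ 0.473.
Too low — raise k to concentrate. Iterating converges to k ≈ 9.66.
Then θ = 172/(9.66−1) ≈ 19.9.

k ≈ 9.66, θ ≈ 19.9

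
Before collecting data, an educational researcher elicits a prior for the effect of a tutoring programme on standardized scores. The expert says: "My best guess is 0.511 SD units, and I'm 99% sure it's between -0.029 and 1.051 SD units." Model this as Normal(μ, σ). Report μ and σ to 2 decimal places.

μ = 0.51, σ = 0.21

A symmetric 99% interval runs μ ± z·σ with z = 2.576.
Half-width = 0.54, so σ = 0.54/2.576 = 0.21.
μ is the stated best guess, 0.51.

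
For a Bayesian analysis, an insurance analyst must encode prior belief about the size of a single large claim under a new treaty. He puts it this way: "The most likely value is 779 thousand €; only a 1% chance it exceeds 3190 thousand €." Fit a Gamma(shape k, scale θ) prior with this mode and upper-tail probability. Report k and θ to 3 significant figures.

k ≈ 3.09, θ ≈ 373

Gamma(k,θ) with k>1 has mode (k−1)θ, so θ = 779/(k−1).
Need P(X < 3190) = 0.99 with θ tied to k this way. Start at k = 2, θ = 779: P(X<3190) ≈ 0.915.
Too low — raise k to concentrate. Iterating converges to k ≈ 3.09.
Then θ = 779/(3.09−1) ≈ 373.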